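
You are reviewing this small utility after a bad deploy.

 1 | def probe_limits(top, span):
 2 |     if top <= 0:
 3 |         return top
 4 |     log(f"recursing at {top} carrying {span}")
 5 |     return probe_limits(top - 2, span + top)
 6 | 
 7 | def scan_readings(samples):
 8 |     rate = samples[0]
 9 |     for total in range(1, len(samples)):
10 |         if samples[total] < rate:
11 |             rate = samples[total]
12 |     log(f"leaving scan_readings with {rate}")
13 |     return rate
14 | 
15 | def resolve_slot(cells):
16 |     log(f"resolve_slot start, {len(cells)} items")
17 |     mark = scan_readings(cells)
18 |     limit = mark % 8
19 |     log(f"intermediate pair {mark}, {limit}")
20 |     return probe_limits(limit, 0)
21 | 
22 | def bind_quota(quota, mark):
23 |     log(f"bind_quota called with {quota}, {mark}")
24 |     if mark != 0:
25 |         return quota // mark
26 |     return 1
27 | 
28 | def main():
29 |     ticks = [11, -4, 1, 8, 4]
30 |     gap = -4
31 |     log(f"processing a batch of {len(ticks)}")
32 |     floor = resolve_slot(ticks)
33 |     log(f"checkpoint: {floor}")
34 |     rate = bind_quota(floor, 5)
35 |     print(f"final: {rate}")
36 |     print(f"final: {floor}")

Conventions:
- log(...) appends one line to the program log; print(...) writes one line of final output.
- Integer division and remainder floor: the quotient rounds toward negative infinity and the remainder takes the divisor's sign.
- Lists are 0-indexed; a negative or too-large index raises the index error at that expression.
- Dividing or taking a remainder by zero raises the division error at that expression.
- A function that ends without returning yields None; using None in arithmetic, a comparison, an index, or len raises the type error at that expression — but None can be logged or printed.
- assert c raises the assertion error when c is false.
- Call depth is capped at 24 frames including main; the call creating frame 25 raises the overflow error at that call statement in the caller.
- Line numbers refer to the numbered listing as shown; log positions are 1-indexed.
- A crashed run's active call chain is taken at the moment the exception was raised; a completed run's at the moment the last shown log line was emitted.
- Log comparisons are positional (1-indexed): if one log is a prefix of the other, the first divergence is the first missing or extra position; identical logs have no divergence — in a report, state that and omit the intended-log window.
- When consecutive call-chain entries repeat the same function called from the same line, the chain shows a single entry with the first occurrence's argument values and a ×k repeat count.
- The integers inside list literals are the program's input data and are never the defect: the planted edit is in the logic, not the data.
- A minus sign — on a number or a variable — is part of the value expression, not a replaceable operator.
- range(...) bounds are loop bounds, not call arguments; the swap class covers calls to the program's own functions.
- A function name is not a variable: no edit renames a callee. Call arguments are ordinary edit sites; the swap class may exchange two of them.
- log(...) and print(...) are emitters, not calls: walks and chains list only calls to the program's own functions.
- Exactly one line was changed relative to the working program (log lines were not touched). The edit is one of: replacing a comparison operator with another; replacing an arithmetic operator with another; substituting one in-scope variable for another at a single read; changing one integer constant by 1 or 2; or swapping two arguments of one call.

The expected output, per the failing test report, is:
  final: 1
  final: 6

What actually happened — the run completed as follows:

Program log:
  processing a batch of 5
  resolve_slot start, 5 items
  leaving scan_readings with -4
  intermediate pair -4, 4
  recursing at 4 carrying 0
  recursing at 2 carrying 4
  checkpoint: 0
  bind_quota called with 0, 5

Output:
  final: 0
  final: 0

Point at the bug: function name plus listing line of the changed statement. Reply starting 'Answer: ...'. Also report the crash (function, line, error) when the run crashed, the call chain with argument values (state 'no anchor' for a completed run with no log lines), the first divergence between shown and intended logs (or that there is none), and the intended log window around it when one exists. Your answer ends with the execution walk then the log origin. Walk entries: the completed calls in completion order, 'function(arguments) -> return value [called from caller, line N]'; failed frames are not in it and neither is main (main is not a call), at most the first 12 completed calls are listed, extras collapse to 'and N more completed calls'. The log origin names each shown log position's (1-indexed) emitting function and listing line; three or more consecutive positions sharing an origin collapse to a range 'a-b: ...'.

Answer: the defect is in probe_limits at line 3.
Core observation: Position 7 is the first bad log line: 'checkpoint: 0' should read 'checkpoint: 6'.
Call chain: main -> bind_quota(0, 5) (called at line 34).
First divergence: at position 7 the run shows 'checkpoint: 0' where the working version logs 'checkpoint: 6'.
Intended log window:
  5: recursing at 4 carrying 0
  6: recursing at 2 carrying 4
  7: checkpoint: 6
  8: bind_quota called with 6, 5
Execution walk:
  scan_readings([11, -4, 1, 8, 4]) -> -4  [called from resolve_slot, line 17]
  probe_limits(0, 6) -> 0  [called from probe_limits, line 5]
  probe_limits(2, 4) -> 0  [called from probe_limits, line 5]
  probe_limits(4, 0) -> 0  [called from resolve_slot, line 20]
  resolve_slot([11, -4, 1, 8, 4]) -> 0  [called from main, line 32]
  bind_quota(0, 5) -> 0  [called from main, line 34]
Log line origins:
  1: emitted by main (line 31)
  2: emitted by resolve_slot (line 16)
  3: emitted by scan_readings (line 12)
  4: emitted by resolve_slot (line 19)
  5: emitted by probe_limits (line 4)
  6: emitted by probe_limits (line 4)
  7: emitted by main (line 33)
  8: emitted by bind_quota (line 23)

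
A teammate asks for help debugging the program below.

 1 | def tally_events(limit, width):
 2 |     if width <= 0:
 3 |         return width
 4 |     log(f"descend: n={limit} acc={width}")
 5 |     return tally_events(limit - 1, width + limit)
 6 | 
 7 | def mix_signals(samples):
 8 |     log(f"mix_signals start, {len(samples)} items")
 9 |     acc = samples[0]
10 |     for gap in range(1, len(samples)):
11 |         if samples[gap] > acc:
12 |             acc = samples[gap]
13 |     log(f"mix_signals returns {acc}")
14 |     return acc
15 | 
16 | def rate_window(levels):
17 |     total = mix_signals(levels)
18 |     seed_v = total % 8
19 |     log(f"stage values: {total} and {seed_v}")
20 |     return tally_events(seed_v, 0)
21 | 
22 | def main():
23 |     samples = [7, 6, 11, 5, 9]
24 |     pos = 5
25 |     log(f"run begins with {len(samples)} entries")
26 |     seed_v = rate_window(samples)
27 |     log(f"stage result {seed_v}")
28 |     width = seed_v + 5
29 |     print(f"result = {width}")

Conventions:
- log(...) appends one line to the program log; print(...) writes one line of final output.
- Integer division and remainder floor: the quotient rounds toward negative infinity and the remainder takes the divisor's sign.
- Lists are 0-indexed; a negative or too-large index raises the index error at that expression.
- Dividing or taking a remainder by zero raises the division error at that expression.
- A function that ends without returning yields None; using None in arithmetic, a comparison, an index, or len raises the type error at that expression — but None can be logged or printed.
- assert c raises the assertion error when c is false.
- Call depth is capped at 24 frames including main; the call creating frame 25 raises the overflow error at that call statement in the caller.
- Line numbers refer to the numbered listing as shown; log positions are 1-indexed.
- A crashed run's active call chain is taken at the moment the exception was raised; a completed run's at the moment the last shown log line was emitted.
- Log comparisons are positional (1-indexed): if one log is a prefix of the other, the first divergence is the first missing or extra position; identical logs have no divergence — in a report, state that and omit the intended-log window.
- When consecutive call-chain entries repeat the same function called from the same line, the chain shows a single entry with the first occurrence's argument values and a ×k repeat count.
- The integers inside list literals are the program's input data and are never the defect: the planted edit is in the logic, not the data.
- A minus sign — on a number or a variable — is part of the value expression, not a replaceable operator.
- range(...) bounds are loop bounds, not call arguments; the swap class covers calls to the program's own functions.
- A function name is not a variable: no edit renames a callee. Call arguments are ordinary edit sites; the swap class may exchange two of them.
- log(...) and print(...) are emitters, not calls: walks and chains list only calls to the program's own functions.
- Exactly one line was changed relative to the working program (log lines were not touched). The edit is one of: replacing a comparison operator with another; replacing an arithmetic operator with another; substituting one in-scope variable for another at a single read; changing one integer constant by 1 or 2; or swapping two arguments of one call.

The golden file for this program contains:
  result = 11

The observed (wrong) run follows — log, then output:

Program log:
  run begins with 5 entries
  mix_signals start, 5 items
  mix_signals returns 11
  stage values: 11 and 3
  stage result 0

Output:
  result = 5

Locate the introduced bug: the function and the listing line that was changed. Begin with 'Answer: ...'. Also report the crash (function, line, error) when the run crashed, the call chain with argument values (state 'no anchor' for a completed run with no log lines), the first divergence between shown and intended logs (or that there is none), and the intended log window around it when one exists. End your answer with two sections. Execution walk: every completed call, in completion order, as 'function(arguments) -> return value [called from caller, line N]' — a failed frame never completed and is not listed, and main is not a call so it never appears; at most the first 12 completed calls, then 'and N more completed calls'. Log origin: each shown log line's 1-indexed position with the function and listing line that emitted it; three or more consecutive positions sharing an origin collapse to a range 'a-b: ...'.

Answer: the defect is in tally_events at line 2.
Core observation: Log line 5 is where behavior first shows: 'stage result 0' appears instead of 'descend: n=3 acc=0'.
Call chain: main.
First divergence: position 5; shown 'stage result 0' vs intended 'descend: n=3 acc=0'.
Intended log window:
  3: mix_signals returns 11
  4: stage values: 11 and 3
  5: descend: n=3 acc=0
  6: descend: n=2 acc=3
Execution walk:
  mix_signals([7, 6, 11, 5, 9]) -> 11  [called from rate_window, line 17]
  tally_events(3, 0) -> 0  [called from rate_window, line 20]
  rate_window([7, 6, 11, 5, 9]) -> 0  [called from main, line 26]
Origin of each log line:
  1: logged in main at line 25
  2: logged in mix_signals at line 8
  3: logged in mix_signals at line 13
  4: logged in rate_window at line 19
  5: logged in main at line 27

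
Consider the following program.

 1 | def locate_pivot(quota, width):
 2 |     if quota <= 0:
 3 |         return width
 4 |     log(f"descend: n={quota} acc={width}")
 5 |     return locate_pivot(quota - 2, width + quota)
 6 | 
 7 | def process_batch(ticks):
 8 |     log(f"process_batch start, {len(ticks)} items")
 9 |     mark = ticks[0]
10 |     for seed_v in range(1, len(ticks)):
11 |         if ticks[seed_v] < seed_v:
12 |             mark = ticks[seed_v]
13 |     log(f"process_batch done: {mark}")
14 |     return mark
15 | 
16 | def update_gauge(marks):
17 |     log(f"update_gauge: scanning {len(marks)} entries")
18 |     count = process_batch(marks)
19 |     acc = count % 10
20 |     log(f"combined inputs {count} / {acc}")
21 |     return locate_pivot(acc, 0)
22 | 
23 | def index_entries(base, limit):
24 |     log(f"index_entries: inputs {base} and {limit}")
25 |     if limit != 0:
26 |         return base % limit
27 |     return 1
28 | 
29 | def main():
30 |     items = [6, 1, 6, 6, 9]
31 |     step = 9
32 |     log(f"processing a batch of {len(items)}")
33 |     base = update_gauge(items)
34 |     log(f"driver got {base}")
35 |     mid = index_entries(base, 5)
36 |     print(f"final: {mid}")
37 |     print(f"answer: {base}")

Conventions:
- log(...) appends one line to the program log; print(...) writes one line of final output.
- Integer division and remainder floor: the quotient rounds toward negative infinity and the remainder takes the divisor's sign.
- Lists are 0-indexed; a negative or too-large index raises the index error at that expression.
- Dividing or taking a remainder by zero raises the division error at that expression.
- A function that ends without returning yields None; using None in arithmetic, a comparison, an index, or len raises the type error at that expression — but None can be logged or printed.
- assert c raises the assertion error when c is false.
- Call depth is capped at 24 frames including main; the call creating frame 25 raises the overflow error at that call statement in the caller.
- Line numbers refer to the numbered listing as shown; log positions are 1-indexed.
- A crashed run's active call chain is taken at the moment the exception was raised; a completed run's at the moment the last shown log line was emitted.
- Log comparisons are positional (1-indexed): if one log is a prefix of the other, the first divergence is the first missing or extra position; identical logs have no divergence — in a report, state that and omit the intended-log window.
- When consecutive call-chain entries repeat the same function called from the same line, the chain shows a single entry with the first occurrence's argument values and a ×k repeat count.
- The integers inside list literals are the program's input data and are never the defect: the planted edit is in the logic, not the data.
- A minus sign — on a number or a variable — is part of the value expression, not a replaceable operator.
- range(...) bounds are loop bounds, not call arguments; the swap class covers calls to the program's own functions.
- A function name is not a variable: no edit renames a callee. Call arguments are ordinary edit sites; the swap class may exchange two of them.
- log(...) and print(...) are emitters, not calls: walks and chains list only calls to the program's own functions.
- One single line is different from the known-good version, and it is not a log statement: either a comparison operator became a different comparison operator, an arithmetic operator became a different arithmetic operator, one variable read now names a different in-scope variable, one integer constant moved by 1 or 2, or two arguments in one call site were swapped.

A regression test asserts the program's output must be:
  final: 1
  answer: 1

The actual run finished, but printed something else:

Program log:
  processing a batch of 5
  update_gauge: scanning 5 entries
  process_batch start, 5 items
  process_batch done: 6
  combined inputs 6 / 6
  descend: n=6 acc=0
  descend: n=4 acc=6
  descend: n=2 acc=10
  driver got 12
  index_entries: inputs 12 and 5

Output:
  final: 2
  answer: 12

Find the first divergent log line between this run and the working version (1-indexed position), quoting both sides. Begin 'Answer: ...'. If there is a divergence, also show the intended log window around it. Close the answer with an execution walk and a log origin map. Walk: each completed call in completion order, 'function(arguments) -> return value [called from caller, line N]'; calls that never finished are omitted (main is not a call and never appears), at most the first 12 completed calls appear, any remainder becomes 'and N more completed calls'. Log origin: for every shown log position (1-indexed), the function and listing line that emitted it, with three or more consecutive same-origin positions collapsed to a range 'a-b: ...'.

Answer: position 4; shown 'process_batch done: 6' vs intended 'process_batch done: 1'.
Intended log window:
  2: update_gauge: scanning 5 entries
  3: process_batch start, 5 items
  4: process_batch done: 1
  5: combined inputs 1 / 1
Execution walk:
  process_batch([6, 1, 6, 6, 9]) -> 6  [called from update_gauge, line 18]
  locate_pivot(0, 12) -> 12  [called from locate_pivot, line 5]
  locate_pivot(2, 10) -> 12  [called from locate_pivot, line 5]
  locate_pivot(4, 6) -> 12  [called from locate_pivot, line 5]
  locate_pivot(6, 0) -> 12  [called from update_gauge, line 21]
  update_gauge([6, 1, 6, 6, 9]) -> 12  [called from main, line 33]
  index_entries(12, 5) -> 2  [called from main, line 35]
Log origins:
  1: logged in main at line 32
  2: logged in update_gauge at line 17
  3: logged in process_batch at line 8
  4: logged in process_batch at line 13
  5: logged in update_gauge at line 20
  6-8: logged in locate_pivot at line 4
  9: logged in main at line 34
  10: logged in index_entries at line 24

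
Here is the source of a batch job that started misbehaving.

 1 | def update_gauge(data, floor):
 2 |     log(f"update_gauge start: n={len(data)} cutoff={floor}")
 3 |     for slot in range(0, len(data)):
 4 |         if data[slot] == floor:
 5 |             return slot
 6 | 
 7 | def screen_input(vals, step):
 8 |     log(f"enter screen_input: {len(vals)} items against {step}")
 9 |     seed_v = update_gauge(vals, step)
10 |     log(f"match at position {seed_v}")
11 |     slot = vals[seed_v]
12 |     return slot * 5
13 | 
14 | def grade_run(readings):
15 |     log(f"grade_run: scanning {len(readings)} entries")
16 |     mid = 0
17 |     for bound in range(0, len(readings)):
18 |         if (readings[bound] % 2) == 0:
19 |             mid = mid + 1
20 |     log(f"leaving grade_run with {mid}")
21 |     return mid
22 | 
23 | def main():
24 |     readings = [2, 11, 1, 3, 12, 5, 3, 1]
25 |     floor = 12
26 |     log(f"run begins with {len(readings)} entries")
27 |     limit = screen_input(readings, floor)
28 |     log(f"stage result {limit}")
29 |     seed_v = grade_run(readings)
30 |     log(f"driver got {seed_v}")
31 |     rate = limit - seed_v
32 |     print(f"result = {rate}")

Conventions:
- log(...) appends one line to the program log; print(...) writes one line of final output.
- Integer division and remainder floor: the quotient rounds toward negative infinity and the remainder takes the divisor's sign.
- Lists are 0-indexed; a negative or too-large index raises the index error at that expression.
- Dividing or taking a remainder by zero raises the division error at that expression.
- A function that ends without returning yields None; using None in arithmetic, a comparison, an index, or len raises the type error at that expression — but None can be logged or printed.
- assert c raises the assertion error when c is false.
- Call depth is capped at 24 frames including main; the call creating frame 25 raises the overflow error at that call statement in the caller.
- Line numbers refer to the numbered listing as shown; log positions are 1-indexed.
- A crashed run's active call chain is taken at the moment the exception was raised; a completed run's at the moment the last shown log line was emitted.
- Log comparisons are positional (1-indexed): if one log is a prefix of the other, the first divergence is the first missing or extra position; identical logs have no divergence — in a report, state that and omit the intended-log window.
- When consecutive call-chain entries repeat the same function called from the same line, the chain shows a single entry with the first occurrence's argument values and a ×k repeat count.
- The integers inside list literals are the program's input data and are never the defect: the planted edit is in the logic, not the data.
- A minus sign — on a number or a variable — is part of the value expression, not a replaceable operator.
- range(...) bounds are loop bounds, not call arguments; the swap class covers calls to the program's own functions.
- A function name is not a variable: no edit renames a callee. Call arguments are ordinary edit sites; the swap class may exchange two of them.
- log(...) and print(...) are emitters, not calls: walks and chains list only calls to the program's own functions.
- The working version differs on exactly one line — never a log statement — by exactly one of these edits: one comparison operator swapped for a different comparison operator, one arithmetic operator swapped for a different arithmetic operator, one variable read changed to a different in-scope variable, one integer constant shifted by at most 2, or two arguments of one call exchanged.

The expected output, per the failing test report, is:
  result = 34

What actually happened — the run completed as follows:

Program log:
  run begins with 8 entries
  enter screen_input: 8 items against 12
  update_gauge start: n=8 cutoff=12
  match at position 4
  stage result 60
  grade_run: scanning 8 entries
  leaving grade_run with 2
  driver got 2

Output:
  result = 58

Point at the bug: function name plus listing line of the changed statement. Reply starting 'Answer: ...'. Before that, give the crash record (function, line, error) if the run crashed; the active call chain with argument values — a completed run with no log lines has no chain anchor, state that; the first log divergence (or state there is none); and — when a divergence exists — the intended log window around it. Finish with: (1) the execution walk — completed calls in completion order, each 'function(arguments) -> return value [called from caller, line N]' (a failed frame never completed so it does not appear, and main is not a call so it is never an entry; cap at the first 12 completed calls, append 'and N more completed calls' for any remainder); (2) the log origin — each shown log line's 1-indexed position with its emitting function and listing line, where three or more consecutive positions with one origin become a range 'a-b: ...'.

Answer: the defect is in screen_input at line 12.
The tell: Position 5 is the first bad log line: 'stage result 60' should read 'stage result 36'.
Call chain: main.
First divergence: at position 5 the run shows 'stage result 60' where the working version logs 'stage result 36'.
Intended log window:
  3: update_gauge start: n=8 cutoff=12
  4: match at position 4
  5: stage result 36
  6: grade_run: scanning 8 entries
Execution walk:
  update_gauge([2, 11, 1, 3, 12, 5, 3, 1], 12) -> 4  [called from screen_input, line 9]
  screen_input([2, 11, 1, 3, 12, 5, 3, 1], 12) -> 60  [called from main, line 27]
  grade_run([2, 11, 1, 3, 12, 5, 3, 1]) -> 2  [called from main, line 29]
Log origins:
  1: from main, line 26
  2: from screen_input, line 8
  3: from update_gauge, line 2
  4: from screen_input, line 10
  5: from main, line 28
  6: from grade_run, line 15
  7: from grade_run, line 20
  8: from main, line 30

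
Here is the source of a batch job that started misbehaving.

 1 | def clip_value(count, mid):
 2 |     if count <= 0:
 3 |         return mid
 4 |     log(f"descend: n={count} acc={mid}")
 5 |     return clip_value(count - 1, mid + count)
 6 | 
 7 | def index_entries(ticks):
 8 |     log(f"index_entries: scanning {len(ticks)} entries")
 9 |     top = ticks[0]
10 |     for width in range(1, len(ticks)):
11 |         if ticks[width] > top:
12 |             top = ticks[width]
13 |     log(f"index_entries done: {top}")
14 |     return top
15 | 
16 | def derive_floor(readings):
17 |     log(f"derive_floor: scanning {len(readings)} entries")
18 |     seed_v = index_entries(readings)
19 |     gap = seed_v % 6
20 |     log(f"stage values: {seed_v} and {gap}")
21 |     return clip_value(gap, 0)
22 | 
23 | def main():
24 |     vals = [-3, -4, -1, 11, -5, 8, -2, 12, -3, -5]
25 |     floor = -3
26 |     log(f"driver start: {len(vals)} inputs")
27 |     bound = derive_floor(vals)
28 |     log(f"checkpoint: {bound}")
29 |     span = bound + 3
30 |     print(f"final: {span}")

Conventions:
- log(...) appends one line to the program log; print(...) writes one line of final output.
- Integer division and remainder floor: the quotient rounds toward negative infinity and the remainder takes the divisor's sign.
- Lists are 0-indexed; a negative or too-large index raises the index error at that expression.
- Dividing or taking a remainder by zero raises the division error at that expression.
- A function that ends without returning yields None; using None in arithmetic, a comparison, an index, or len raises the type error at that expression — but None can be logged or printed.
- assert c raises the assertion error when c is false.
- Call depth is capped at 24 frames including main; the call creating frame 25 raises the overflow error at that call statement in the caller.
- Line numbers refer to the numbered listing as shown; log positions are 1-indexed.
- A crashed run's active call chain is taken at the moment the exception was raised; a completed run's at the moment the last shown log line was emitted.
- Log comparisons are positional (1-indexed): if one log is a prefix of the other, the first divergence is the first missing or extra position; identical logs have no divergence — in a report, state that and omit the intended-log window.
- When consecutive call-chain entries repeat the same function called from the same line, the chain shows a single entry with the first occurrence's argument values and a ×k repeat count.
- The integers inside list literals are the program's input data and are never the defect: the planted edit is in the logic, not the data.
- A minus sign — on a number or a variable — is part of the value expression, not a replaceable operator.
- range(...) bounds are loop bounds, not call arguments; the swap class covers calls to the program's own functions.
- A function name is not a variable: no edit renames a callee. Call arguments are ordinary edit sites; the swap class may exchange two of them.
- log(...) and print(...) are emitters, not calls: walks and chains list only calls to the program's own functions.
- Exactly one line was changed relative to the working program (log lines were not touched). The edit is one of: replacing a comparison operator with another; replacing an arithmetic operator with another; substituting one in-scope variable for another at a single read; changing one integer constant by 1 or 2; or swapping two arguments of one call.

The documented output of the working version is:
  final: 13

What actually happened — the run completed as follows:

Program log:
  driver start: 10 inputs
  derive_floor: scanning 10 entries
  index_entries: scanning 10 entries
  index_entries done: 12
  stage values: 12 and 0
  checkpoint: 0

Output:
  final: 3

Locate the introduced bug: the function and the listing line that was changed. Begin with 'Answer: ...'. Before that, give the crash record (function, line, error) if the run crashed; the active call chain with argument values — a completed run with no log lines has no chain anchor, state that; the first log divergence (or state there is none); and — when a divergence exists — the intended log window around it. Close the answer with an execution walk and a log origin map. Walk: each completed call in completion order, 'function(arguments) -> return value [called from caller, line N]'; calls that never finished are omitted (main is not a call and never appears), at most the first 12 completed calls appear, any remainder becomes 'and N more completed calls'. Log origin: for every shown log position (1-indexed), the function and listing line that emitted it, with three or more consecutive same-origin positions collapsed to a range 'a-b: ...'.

Answer: the defect is in derive_floor at line 19.
Core observation: Log line 5 is where behavior first shows: 'stage values: 12 and 0' appears instead of 'stage values: 12 and 4'.
Call chain: main.
First divergence: position 5; shown 'stage values: 12 and 0' vs intended 'stage values: 12 and 4'.
Intended log window:
  3: index_entries: scanning 10 entries
  4: index_entries done: 12
  5: stage values: 12 and 4
  6: descend: n=4 acc=0
Execution walk:
  index_entries([-3, -4, -1, 11, -5, 8, -2, 12, -3, -5]) -> 12  [called from derive_floor, line 18]
  clip_value(0, 0) -> 0  [called from derive_floor, line 21]
  derive_floor([-3, -4, -1, 11, -5, 8, -2, 12, -3, -5]) -> 0  [called from main, line 27]
Origin of each log line:
  1: logged in main at line 26
  2: logged in derive_floor at line 17
  3: logged in index_entries at line 8
  4: logged in index_entries at line 13
  5: logged in derive_floor at line 20
  6: logged in main at line 28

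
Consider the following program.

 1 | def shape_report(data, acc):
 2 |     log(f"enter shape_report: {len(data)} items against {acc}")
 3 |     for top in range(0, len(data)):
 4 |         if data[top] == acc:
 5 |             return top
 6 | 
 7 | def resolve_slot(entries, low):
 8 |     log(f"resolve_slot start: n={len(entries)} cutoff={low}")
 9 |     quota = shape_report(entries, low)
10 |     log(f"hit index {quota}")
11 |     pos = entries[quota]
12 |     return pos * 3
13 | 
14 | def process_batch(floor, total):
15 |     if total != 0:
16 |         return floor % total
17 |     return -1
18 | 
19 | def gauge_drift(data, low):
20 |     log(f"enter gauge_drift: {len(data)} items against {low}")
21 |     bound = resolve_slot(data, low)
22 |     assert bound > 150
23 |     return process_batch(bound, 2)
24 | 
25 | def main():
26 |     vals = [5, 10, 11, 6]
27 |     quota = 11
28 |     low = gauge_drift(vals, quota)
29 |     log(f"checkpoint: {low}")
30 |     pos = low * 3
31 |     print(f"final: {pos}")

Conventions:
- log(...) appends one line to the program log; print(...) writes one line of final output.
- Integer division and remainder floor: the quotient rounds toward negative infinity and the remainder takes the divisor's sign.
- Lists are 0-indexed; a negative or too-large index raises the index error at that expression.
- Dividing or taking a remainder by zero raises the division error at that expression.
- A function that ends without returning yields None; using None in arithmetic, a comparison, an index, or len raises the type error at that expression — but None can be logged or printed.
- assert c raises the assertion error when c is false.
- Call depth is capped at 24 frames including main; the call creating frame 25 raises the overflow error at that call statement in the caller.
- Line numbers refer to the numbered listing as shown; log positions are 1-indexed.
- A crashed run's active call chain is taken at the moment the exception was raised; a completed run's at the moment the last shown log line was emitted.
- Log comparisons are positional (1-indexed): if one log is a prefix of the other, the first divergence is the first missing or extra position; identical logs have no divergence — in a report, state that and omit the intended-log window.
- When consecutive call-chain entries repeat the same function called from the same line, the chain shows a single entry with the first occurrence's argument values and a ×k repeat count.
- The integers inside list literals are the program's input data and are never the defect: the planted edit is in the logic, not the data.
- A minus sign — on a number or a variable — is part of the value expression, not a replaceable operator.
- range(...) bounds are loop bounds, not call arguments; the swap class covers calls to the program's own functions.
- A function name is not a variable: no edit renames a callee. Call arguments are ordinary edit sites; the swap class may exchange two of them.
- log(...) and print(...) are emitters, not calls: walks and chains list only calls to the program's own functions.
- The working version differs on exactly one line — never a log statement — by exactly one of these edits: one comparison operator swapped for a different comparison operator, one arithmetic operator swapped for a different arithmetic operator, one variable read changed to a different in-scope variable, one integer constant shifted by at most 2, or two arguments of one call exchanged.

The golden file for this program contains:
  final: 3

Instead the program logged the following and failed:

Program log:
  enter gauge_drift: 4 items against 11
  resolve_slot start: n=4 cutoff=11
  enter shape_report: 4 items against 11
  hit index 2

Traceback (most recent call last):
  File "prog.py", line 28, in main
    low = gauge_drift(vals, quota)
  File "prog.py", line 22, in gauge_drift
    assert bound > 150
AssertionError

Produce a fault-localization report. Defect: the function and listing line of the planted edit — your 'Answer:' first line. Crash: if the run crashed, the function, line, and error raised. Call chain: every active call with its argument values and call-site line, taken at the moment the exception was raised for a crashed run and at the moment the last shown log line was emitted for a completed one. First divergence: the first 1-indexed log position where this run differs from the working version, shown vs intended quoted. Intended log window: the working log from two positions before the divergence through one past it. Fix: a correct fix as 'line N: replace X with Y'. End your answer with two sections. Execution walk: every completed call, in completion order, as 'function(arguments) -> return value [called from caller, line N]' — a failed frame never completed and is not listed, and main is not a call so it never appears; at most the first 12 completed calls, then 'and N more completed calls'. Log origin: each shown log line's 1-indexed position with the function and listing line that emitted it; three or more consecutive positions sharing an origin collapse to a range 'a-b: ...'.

Answer: the defect is in gauge_drift at line 22.
The tell: Only 4 log lines were emitted before the run died; the intended continuation was 'checkpoint: 1'.
Crash: gauge_drift, line 22, AssertionError.
Call chain: main -> gauge_drift([5, 10, 11, 6], 11) (called at line 28).
First divergence: position 5 — after 4 matching lines the faulty run goes silent; intended next line 'checkpoint: 1'.
Intended log window:
  3: enter shape_report: 4 items against 11
  4: hit index 2
  5: checkpoint: 1
Execution walk:
  shape_report([5, 10, 11, 6], 11) -> 2  [called from resolve_slot, line 9]
  resolve_slot([5, 10, 11, 6], 11) -> 33  [called from gauge_drift, line 21]
Log origin:
  1: emitted by gauge_drift (line 20)
  2: emitted by resolve_slot (line 8)
  3: emitted by shape_report (line 2)
  4: emitted by resolve_slot (line 10)
A correct fix: line 22: replace `>` with `<=`.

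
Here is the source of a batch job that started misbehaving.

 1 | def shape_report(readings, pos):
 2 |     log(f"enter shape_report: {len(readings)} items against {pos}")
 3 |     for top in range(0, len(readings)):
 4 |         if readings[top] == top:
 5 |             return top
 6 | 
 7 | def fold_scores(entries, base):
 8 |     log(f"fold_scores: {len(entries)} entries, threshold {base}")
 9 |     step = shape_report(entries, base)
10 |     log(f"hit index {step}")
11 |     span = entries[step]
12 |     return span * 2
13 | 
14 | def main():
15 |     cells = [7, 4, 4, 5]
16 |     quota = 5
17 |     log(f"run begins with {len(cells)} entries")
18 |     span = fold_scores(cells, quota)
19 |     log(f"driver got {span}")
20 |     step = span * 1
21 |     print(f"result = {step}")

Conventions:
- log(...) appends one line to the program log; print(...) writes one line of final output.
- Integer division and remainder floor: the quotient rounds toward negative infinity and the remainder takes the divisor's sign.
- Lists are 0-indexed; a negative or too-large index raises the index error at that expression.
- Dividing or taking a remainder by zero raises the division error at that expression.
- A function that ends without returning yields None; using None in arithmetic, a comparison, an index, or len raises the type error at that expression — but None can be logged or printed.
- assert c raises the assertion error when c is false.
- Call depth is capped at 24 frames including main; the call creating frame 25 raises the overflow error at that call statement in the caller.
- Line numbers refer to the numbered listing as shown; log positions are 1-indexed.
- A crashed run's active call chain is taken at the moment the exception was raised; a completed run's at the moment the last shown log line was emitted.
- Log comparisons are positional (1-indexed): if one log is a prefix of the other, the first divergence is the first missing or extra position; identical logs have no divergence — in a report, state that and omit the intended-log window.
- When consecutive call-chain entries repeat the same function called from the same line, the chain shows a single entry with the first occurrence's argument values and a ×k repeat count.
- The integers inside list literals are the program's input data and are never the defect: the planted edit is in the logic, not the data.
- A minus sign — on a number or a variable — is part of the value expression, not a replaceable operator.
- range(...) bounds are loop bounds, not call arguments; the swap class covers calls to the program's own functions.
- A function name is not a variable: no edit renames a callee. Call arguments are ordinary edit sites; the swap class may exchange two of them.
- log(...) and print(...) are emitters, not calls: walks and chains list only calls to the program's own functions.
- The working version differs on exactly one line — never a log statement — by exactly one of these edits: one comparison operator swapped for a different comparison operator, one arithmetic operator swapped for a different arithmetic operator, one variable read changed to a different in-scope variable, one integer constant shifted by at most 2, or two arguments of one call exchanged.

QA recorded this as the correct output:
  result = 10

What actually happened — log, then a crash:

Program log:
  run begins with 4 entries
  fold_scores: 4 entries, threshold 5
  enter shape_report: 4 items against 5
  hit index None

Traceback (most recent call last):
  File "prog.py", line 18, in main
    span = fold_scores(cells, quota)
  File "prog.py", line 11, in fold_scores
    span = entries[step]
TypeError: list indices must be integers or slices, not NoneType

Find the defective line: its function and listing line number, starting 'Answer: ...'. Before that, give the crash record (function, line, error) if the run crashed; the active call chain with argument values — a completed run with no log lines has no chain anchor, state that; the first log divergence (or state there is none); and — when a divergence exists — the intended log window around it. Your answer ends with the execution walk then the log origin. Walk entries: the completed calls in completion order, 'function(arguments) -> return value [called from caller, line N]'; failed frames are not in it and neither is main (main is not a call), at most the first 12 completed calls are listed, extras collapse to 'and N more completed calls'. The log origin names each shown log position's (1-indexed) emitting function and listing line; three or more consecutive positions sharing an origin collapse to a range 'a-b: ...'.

Answer: the defect is in shape_report at line 4.
The tell: The log first diverges at position 4: the faulty run prints 'hit index None' where the working version prints 'hit index 3'.
Crash: fold_scores, line 11, TypeError.
Call chain: main -> fold_scores([7, 4, 4, 5], 5) (called at line 18).
First divergence: position 4; shown 'hit index None' vs intended 'hit index 3'.
Intended log window:
  2: fold_scores: 4 entries, threshold 5
  3: enter shape_report: 4 items against 5
  4: hit index 3
  5: driver got 10
Execution walk:
  shape_report([7, 4, 4, 5], 5) -> None  [called from fold_scores, line 9]
Log origins:
  1 — main, line 17
  2 — fold_scores, line 8
  3 — shape_report, line 2
  4 — fold_scores, line 10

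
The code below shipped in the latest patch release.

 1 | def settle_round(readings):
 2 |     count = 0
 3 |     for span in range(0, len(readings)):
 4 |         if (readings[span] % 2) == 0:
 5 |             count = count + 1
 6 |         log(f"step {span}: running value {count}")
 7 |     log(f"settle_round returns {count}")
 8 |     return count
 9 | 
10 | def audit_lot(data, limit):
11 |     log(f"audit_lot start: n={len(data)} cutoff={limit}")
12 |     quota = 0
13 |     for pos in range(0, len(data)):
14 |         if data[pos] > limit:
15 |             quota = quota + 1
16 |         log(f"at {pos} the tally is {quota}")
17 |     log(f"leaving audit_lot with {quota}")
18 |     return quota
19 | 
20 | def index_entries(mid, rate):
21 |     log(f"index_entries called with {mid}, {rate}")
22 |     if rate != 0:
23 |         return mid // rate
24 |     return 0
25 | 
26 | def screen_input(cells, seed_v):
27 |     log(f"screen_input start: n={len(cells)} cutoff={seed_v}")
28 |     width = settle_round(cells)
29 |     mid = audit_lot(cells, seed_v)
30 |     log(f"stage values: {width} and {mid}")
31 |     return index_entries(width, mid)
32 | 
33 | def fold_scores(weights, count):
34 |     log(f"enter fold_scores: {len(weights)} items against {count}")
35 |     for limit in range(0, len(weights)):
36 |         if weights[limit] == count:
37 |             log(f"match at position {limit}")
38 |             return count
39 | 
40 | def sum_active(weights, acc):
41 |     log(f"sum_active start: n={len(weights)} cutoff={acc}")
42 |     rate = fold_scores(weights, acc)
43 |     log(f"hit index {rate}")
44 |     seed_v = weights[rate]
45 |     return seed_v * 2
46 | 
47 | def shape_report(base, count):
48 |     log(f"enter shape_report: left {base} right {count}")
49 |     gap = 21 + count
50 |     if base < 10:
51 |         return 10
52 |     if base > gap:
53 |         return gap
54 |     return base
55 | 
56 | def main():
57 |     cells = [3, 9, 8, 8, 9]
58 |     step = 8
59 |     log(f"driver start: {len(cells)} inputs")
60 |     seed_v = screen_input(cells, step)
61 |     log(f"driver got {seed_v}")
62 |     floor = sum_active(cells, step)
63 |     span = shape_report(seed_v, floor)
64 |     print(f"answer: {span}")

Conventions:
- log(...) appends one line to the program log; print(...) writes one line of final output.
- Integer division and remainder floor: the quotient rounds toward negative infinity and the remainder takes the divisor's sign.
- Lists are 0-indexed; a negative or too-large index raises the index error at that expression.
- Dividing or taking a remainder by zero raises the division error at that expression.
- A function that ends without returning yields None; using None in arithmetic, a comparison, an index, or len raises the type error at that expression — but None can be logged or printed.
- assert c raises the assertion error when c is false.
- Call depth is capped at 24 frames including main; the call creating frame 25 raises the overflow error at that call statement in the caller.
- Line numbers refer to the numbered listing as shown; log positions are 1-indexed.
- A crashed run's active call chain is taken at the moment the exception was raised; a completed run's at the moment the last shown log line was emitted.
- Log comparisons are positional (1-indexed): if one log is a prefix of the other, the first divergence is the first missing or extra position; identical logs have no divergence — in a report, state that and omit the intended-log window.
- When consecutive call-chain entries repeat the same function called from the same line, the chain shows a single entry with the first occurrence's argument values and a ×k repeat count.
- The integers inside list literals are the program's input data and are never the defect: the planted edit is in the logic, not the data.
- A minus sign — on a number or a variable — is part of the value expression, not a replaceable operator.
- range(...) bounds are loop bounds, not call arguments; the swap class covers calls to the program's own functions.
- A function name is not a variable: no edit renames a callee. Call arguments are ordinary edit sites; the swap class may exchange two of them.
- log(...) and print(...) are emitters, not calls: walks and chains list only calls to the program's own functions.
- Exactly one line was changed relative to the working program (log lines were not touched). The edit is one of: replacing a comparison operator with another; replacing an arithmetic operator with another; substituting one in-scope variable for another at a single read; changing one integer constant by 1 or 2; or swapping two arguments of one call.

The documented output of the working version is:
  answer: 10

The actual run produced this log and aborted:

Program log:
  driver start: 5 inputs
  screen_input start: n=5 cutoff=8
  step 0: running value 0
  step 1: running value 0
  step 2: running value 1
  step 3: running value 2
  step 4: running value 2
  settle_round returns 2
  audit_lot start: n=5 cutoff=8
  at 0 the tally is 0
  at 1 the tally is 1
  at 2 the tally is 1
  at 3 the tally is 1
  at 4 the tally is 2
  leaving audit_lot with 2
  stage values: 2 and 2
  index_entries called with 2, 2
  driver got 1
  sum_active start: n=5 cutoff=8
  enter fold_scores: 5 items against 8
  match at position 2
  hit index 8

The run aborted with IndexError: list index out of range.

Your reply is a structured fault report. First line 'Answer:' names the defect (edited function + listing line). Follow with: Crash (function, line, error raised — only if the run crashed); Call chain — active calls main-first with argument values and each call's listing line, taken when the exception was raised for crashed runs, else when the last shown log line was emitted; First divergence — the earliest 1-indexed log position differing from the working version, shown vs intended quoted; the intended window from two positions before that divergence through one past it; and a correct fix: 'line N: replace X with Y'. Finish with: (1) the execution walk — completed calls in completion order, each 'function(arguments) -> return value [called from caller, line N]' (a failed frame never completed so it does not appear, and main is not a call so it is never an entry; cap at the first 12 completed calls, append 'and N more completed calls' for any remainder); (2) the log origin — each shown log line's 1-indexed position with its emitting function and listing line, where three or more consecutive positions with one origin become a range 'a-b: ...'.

Answer: the defect is in fold_scores at line 38.
Key observation: Everything matches until log position 22, which reads 'hit index 8' in place of 'hit index 2'.
Crash: sum_active, line 44, IndexError.
Call chain: main -> sum_active([3, 9, 8, 8, 9], 8) (called at line 62).
First divergence: position 22; shown 'hit index 8' vs intended 'hit index 2'.
Intended log window:
  20: enter fold_scores: 5 items against 8
  21: match at position 2
  22: hit index 2
  23: enter shape_report: left 1 right 16
Execution walk:
  settle_round([3, 9, 8, 8, 9]) -> 2  [called from screen_input, line 28]
  audit_lot([3, 9, 8, 8, 9], 8) -> 2  [called from screen_input, line 29]
  index_entries(2, 2) -> 1  [called from screen_input, line 31]
  screen_input([3, 9, 8, 8, 9], 8) -> 1  [called from main, line 60]
  fold_scores([3, 9, 8, 8, 9], 8) -> 8  [called from sum_active, line 42]
Log line origins:
  1: logged in main at line 59
  2: logged in screen_input at line 27
  3-7: logged in settle_round at line 6
  8: logged in settle_round at line 7
  9: logged in audit_lot at line 11
  10-14: logged in audit_lot at line 16
  15: logged in audit_lot at line 17
  16: logged in screen_input at line 30
  17: logged in index_entries at line 21
  18: logged in main at line 61
  19: logged in sum_active at line 41
  20: logged in fold_scores at line 34
  21: logged in fold_scores at line 37
  22: logged in sum_active at line 43
A correct fix: line 38: replace `count` with `limit`.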